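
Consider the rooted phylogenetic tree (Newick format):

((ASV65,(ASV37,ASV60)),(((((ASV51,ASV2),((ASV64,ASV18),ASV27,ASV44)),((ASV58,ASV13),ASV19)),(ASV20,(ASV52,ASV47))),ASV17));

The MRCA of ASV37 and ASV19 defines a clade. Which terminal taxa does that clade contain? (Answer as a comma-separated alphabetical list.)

Tracing ASV37: it sits inside (ASV37,ASV60).
Tracing ASV19: it sits inside ((ASV58,ASV13),ASV19).
The smallest clade enclosing both is the whole tree (their MRCA is the root), so the answer is all 16 tips in alphabetical order.

ASV13, ASV17, ASV18, ASV19, ASV2, ASV20, ASV27, ASV37, ASV44, ASV47, ASV51, ASV52, ASV58, ASV60, ASV64, ASV65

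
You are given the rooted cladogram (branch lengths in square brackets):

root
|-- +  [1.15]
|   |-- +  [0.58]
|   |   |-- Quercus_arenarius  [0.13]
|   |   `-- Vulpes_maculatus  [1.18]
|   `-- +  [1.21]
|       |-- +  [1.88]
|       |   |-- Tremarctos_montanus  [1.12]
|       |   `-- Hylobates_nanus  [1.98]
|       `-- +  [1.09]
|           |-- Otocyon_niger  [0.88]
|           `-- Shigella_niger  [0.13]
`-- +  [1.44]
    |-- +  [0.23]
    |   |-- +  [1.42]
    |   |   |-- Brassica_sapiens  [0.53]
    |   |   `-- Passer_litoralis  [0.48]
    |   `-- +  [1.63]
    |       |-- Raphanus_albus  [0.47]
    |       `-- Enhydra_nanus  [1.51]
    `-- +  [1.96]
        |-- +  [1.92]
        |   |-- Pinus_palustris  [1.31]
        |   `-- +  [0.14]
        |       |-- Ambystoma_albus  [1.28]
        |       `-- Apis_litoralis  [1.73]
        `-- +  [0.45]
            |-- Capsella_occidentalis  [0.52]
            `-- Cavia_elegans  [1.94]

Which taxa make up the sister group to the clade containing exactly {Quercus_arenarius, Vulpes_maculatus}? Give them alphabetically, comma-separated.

The clade containing exactly {Quercus_arenarius, Vulpes_maculatus} attaches to the tree at the node subtending ((Quercus_arenarius,Vulpes_maculatus),((Tremarctos_montanus,Hylobates_nanus),(Otocyon_niger,Shigella_niger))).
The other lineage descending from that same node — the sister group — is ((Tremarctos_montanus,Hylobates_nanus),(Otocyon_niger,Shigella_niger)); its 4 tips in alphabetical order are the answer.

Hylobates_nanus, Otocyon_niger, Shigella_niger, Tremarctos_montanus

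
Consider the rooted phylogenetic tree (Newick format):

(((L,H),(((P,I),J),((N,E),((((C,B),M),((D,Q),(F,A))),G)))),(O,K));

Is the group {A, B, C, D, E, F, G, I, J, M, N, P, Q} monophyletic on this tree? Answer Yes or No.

Yes

The most recent common ancestor of these taxa subtends (((P,I),J),((N,E),((((C,B),M),((D,Q),(F,A))),G))).
That clade has exactly 13 tips — every listed taxon and nothing else — so the group is monophyletic.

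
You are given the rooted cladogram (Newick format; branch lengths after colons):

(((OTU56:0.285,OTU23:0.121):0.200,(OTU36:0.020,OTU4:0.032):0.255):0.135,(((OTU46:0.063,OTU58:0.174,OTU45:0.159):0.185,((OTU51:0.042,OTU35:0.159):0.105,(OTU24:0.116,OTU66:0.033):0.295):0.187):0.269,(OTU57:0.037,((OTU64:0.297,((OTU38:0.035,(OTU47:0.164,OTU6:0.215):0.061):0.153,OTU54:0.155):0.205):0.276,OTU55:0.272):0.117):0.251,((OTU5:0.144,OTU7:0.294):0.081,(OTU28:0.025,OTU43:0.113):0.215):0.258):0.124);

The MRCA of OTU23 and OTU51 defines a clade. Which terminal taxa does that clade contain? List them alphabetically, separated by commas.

Tracing OTU23: it sits inside (OTU56,OTU23).
Tracing OTU51: it sits inside (OTU51,OTU35).
The smallest clade enclosing both is the whole tree (their MRCA is the root), so the answer is all 22 tips in alphabetical order.

OTU23, OTU24, OTU28, OTU35, OTU36, OTU38, OTU4, OTU43, OTU45, OTU46, OTU47, OTU5, OTU51, OTU54, OTU55, OTU56, OTU57, OTU58, OTU6, OTU64, OTU66, OTU7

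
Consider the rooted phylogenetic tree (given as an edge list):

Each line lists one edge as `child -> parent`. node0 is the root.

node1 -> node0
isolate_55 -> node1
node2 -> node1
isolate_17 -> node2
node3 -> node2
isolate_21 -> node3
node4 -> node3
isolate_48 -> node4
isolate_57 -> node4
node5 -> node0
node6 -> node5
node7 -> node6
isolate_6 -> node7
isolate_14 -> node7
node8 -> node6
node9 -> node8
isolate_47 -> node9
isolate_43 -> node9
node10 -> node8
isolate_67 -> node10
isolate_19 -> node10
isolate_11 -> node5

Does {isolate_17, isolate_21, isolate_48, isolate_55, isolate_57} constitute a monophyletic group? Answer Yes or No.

The most recent common ancestor of these taxa subtends (isolate_55,(isolate_17,(isolate_21,(isolate_48,isolate_57)))).
That clade has exactly 5 tips — every listed taxon and nothing else — so the group is monophyletic.

Yes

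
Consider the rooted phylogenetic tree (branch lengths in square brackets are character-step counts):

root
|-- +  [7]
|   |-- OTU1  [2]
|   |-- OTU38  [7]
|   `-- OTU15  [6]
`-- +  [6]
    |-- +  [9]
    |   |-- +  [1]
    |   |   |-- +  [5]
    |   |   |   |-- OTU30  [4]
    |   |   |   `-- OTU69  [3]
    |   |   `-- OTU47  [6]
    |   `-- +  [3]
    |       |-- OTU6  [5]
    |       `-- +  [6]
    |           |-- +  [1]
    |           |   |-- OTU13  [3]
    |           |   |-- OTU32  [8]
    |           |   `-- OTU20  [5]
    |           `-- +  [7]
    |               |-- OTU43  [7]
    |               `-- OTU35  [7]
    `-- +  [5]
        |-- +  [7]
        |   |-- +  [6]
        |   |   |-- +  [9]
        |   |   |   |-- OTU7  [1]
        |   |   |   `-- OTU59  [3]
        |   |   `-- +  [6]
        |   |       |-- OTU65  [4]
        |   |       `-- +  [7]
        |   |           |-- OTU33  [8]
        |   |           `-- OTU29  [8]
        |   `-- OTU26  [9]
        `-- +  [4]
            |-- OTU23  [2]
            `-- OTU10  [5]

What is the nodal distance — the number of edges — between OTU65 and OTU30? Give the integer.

9

The MRCA of OTU65 and OTU30 is the node subtending ((((OTU30,OTU69),OTU47),(OTU6,((OTU13,OTU32,OTU20),(OTU43,OTU35)))),((((OTU7,OTU59),(OTU65,(OTU33,OTU29))),OTU26),(OTU23,OTU10))).
From OTU65 up to that node: 5 branches. From OTU30 up to the same node: 4 branches. Total: 5 + 4 = 9.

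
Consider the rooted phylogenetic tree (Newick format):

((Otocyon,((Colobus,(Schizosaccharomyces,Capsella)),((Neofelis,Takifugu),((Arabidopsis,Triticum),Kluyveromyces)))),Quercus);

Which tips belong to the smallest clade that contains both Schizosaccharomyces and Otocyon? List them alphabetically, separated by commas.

Tracing Schizosaccharomyces: it sits inside (Schizosaccharomyces,Capsella).
Tracing Otocyon: it sits inside (Otocyon,((Colobus,(Schizosaccharomyces,Capsella)),((Neofelis,Takifugu),((Arabidopsis,Triticum),Kluyveromyces)))).
The smallest clade enclosing both is (Otocyon,((Colobus,(Schizosaccharomyces,Capsella)),((Neofelis,Takifugu),((Arabidopsis,Triticum),Kluyveromyces)))); the answer is its 9 terminal taxa in alphabetical order.

Arabidopsis, Capsella, Colobus, Kluyveromyces, Neofelis, Otocyon, Schizosaccharomyces, Takifugu, Triticum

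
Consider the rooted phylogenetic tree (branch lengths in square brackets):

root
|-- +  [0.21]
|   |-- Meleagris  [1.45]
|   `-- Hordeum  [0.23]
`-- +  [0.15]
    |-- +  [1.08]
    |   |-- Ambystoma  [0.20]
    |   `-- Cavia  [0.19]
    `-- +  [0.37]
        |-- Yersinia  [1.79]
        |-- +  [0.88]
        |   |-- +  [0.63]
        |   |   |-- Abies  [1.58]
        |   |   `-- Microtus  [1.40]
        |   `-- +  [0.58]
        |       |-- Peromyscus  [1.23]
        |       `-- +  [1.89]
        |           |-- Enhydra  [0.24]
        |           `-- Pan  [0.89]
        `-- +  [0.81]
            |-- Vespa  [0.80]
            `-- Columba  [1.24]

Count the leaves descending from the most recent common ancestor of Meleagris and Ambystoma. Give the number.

12

The MRCA of Meleagris and Ambystoma is the root, so the clade is the entire tree.
That clade contains 12 terminal taxa: Abies, Ambystoma, Cavia, Columba, Enhydra, Hordeum, Meleagris, Microtus, Pan, Peromyscus, Vespa, Yersinia.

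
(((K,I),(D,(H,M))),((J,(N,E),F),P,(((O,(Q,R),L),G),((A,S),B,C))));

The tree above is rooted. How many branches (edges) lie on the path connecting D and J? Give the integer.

6

The MRCA of D and J is the root of the tree.
From D up to that node: 3 branches. From J up to the same node: 3 branches. Total: 3 + 3 = 6.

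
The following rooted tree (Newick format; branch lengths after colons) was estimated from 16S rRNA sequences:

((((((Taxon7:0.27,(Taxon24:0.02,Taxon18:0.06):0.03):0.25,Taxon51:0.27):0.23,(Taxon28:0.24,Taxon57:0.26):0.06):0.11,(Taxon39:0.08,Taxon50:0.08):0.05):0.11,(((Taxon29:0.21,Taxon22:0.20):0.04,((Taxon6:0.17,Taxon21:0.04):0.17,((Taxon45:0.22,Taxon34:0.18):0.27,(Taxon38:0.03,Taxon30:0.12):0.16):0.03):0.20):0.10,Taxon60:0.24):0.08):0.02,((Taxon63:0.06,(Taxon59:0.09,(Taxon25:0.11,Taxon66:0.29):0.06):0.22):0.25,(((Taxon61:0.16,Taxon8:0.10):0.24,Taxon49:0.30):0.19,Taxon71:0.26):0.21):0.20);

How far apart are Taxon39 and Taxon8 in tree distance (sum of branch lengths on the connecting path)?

The path runs Taxon39 → … → MRCA → … → Taxon8; the MRCA is the root of the tree.
Branch lengths along that path: 0.08 + 0.05 + 0.11 + 0.02 + 0.20 + 0.21 + 0.19 + 0.24 + 0.10 = 1.20.

1.20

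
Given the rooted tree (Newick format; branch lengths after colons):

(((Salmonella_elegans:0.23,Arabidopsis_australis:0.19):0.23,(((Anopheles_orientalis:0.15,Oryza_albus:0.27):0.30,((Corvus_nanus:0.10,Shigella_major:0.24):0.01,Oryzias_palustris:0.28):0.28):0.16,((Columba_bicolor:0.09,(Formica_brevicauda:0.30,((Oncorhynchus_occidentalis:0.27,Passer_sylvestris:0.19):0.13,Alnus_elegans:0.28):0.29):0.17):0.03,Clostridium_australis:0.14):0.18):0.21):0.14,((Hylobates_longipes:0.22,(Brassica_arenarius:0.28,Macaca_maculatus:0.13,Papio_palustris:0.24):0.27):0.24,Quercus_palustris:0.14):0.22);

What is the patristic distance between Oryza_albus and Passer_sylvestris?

1.72

The path runs Oryza_albus → … → MRCA → … → Passer_sylvestris; the MRCA is the node subtending (((Anopheles_orientalis,Oryza_albus),((Corvus_nanus,Shigella_major),Oryzias_palustris)),((Columba_bicolor,(Formica_brevicauda,((Oncorhynchus_occidentalis,Passer_sylvestris),Alnus_elegans))),Clostridium_australis)).
Branch lengths along that path: 0.27 + 0.30 + 0.16 + 0.18 + 0.03 + 0.17 + 0.29 + 0.13 + 0.19 = 1.72.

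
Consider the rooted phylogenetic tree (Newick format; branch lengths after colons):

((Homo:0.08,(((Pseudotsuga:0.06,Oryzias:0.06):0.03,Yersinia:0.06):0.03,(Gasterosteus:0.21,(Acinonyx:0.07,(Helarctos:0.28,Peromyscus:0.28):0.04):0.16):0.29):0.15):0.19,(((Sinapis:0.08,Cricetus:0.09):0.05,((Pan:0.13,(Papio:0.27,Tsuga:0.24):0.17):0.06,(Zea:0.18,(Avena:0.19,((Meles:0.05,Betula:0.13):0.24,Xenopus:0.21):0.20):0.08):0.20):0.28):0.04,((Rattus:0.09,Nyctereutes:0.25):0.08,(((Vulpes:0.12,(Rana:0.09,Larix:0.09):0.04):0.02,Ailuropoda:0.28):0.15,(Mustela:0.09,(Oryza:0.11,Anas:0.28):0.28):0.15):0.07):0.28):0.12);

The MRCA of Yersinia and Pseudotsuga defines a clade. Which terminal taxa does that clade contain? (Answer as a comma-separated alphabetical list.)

Oryzias, Pseudotsuga, Yersinia

Tracing Yersinia: it sits inside ((Pseudotsuga,Oryzias),Yersinia).
Tracing Pseudotsuga: it sits inside (Pseudotsuga,Oryzias).
The smallest clade enclosing both is ((Pseudotsuga,Oryzias),Yersinia); the answer is its 3 terminal taxa in alphabetical order.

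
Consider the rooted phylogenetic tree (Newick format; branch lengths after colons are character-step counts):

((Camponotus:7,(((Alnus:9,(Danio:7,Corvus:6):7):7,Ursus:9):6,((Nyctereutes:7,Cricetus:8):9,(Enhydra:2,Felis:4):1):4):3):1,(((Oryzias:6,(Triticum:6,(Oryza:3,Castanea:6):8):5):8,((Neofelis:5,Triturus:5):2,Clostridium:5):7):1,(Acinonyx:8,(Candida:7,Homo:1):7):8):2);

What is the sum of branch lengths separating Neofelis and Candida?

37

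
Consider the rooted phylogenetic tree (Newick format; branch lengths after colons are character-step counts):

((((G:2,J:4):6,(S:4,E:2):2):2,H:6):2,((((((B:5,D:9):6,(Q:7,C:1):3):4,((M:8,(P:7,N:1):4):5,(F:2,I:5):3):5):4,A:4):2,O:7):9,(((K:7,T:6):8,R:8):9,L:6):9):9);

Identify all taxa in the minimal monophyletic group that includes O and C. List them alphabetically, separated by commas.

A, B, C, D, F, I, M, N, O, P, Q

Tracing O: it sits inside (((((B,D),(Q,C)),((M,(P,N)),(F,I))),A),O).
Tracing C: it sits inside (Q,C).
The smallest clade enclosing both is (((((B,D),(Q,C)),((M,(P,N)),(F,I))),A),O); the answer is its 11 terminal taxa in alphabetical order.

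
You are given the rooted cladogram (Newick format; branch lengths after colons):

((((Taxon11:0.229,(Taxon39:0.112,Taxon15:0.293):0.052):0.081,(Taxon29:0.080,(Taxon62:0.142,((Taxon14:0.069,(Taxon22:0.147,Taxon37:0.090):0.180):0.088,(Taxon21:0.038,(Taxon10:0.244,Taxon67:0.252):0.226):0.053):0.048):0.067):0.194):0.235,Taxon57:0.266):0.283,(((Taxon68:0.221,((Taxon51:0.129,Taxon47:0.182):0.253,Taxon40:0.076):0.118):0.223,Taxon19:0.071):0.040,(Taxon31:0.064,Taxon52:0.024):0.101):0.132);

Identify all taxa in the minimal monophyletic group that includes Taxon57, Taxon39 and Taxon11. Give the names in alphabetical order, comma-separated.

Taxon10, Taxon11, Taxon14, Taxon15, Taxon21, Taxon22, Taxon29, Taxon37, Taxon39, Taxon57, Taxon62, Taxon67

Tracing Taxon57: it sits inside (((Taxon11,(Taxon39,Taxon15)),(Taxon29,(Taxon62,((Taxon14,(Taxon22,Taxon37)),(Taxon21,(Taxon10,Taxon67)))))),Taxon57).
Tracing Taxon39: it sits inside (Taxon39,Taxon15).
Tracing Taxon11: it sits inside (Taxon11,(Taxon39,Taxon15)).
The smallest clade enclosing all 3 is (((Taxon11,(Taxon39,Taxon15)),(Taxon29,(Taxon62,((Taxon14,(Taxon22,Taxon37)),(Taxon21,(Taxon10,Taxon67)))))),Taxon57); the answer is its 12 terminal taxa in alphabetical order.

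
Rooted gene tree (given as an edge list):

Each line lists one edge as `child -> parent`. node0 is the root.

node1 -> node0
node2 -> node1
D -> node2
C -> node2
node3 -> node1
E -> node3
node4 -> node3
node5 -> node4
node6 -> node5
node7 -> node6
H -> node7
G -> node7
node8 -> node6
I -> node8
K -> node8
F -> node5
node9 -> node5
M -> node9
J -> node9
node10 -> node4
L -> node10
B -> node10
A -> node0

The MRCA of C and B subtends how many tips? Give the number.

12

The MRCA of C and B is the node subtending ((D,C),(E,((((H,G),(I,K)),F,(M,J)),(L,B)))).
That clade contains 12 terminal taxa: B, C, D, E, F, G, H, I, J, K, L, M.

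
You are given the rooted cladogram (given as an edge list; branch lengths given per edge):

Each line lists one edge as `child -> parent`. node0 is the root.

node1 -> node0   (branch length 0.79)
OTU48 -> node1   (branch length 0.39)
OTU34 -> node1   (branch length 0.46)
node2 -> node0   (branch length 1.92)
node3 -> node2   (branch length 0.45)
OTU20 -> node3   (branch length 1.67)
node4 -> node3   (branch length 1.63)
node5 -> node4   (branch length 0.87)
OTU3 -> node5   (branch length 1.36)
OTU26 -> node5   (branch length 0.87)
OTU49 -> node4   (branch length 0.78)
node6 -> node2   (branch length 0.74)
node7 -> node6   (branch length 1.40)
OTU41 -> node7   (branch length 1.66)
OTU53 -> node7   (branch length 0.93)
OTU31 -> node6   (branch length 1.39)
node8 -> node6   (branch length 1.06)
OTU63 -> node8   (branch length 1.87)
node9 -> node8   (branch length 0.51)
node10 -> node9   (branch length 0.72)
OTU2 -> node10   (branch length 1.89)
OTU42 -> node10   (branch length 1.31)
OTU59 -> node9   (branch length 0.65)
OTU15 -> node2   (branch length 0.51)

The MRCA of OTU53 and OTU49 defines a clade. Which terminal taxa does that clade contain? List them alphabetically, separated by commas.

Tracing OTU53: it sits inside (OTU41,OTU53).
Tracing OTU49: it sits inside ((OTU3,OTU26),OTU49).
The smallest clade enclosing both is ((OTU20,((OTU3,OTU26),OTU49)),((OTU41,OTU53),OTU31,(OTU63,((OTU2,OTU42),OTU59))),OTU15); the answer is its 12 terminal taxa in alphabetical order.

OTU15, OTU2, OTU20, OTU26, OTU3, OTU31, OTU41, OTU42, OTU49, OTU53, OTU59, OTU63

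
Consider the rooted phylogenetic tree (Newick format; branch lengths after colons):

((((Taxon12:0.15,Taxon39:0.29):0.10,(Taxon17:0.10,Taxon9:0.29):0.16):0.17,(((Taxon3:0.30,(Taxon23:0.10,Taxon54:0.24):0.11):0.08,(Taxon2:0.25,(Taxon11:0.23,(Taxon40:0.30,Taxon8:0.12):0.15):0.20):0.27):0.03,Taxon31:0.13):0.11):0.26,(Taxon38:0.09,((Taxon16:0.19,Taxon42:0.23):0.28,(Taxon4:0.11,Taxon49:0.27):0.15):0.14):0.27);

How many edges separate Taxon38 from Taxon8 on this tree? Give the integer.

The MRCA of Taxon38 and Taxon8 is the root of the tree.
From Taxon38 up to that node: 2 branches. From Taxon8 up to the same node: 7 branches. Total: 2 + 7 = 9.

9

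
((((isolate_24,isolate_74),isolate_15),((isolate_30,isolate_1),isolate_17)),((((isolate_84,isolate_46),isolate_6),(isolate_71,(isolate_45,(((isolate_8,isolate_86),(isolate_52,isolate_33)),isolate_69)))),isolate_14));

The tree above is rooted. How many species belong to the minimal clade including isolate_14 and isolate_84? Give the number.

The MRCA of isolate_14 and isolate_84 is the node subtending ((((isolate_84,isolate_46),isolate_6),(isolate_71,(isolate_45,(((isolate_8,isolate_86),(isolate_52,isolate_33)),isolate_69)))),isolate_14).
That clade contains 11 terminal taxa: isolate_14, isolate_33, isolate_45, isolate_46, isolate_52, isolate_6, isolate_69, isolate_71, isolate_8, isolate_84, isolate_86.

11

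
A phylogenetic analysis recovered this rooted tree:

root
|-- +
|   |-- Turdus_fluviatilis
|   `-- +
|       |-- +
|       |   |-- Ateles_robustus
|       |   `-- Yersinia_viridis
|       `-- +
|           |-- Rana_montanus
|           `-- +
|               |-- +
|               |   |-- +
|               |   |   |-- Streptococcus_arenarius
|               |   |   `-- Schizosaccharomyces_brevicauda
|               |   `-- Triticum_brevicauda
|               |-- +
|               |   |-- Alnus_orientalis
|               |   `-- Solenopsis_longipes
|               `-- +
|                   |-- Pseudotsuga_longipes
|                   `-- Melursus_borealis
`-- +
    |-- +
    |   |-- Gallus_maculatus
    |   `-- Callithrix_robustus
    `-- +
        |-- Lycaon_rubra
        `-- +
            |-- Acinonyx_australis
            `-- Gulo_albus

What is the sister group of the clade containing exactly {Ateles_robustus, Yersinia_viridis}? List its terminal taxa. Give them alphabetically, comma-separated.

Alnus_orientalis, Melursus_borealis, Pseudotsuga_longipes, Rana_montanus, Schizosaccharomyces_brevicauda, Solenopsis_longipes, Streptococcus_arenarius, Triticum_brevicauda

The clade containing exactly {Ateles_robustus, Yersinia_viridis} attaches to the tree at the node subtending ((Ateles_robustus,Yersinia_viridis),(Rana_montanus,(((Streptococcus_arenarius,Schizosaccharomyces_brevicauda),Triticum_brevicauda),(Alnus_orientalis,Solenopsis_longipes),(Pseudotsuga_longipes,Melursus_borealis)))).
The other lineage descending from that same node — the sister group — is (Rana_montanus,(((Streptococcus_arenarius,Schizosaccharomyces_brevicauda),Triticum_brevicauda),(Alnus_orientalis,Solenopsis_longipes),(Pseudotsuga_longipes,Melursus_borealis))); its 8 tips in alphabetical order are the answer.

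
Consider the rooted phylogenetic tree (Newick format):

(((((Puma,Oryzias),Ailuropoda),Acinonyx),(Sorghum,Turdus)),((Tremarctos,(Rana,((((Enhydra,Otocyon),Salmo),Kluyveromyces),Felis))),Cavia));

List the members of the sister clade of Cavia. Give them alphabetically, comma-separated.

Cavia attaches to the tree at the node subtending ((Tremarctos,(Rana,((((Enhydra,Otocyon),Salmo),Kluyveromyces),Felis))),Cavia).
The other lineage descending from that same node — the sister group — is (Tremarctos,(Rana,((((Enhydra,Otocyon),Salmo),Kluyveromyces),Felis))); its 7 tips in alphabetical order are the answer.

Enhydra, Felis, Kluyveromyces, Otocyon, Rana, Salmo, Tremarctos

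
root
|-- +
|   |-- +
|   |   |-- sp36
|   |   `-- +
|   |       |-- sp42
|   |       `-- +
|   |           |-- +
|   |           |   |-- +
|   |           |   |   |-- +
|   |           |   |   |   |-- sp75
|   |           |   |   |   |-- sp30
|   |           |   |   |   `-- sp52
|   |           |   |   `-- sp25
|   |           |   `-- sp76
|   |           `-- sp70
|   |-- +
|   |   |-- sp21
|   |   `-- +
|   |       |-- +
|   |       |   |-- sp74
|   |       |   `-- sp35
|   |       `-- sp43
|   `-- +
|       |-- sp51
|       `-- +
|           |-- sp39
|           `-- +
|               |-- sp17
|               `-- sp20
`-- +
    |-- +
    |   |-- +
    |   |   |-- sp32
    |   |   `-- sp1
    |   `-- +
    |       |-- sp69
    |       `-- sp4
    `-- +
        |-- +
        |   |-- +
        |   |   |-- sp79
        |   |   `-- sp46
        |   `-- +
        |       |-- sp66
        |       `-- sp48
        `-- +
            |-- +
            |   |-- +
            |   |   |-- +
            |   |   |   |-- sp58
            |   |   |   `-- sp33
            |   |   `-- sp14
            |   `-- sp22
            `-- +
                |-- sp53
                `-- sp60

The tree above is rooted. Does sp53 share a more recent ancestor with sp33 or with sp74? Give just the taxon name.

sp33

The MRCA of sp53 and sp33 subtends ((((sp58,sp33),sp14),sp22),(sp53,sp60)) (6 taxa).
The MRCA of sp53 and sp74 is the root, subtending the entire tree (30 taxa).
The first is nested inside the second, so sp53 shares a more recent common ancestor with sp33.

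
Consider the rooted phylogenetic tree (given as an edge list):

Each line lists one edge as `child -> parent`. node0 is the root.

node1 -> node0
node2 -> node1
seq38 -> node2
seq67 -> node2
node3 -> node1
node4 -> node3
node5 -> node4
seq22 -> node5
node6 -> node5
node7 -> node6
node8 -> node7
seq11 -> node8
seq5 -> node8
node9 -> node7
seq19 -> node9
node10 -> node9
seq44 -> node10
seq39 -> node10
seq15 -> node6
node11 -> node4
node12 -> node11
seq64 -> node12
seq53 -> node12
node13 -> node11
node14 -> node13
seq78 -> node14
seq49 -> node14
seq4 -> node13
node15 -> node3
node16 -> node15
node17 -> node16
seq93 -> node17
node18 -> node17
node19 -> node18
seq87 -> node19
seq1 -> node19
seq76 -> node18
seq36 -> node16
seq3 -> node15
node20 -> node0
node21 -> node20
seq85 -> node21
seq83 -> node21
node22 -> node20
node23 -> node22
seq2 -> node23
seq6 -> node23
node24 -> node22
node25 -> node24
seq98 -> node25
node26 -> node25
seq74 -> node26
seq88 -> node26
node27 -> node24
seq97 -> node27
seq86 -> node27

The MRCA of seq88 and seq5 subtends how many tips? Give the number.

The MRCA of seq88 and seq5 is the root, so the clade is the entire tree.
That clade contains 29 terminal taxa: seq1, seq11, seq15, seq19, seq2, seq22, seq3, seq36, seq38, seq39, seq4, seq44, seq49, seq5, seq53, seq6, seq64, seq67, seq74, seq76, seq78, seq83, seq85, seq86, seq87, seq88, seq93, seq97, seq98.

29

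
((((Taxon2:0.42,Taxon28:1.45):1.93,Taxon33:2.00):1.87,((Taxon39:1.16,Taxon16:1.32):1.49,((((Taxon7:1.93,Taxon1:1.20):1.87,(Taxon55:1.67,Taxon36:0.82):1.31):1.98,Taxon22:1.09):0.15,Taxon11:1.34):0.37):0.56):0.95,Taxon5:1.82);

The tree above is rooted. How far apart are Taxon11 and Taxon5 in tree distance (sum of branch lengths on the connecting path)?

The path runs Taxon11 → … → MRCA → … → Taxon5; the MRCA is the root of the tree.
Branch lengths along that path: 1.34 + 0.37 + 0.56 + 0.95 + 1.82 = 5.04.

5.04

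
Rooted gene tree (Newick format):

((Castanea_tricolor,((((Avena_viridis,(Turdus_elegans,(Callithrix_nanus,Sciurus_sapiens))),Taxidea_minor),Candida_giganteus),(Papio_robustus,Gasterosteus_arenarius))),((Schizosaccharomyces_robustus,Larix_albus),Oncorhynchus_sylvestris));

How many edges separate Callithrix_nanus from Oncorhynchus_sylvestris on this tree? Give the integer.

10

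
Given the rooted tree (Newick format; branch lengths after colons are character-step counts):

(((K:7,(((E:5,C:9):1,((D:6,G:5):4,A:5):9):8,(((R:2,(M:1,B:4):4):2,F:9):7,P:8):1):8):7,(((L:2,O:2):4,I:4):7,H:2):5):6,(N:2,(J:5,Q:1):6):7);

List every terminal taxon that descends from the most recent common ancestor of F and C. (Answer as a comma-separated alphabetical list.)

Tracing F: it sits inside ((R,(M,B)),F).
Tracing C: it sits inside (E,C).
The smallest clade enclosing both is (((E,C),((D,G),A)),(((R,(M,B)),F),P)); the answer is its 10 terminal taxa in alphabetical order.

A, B, C, D, E, F, G, M, P, R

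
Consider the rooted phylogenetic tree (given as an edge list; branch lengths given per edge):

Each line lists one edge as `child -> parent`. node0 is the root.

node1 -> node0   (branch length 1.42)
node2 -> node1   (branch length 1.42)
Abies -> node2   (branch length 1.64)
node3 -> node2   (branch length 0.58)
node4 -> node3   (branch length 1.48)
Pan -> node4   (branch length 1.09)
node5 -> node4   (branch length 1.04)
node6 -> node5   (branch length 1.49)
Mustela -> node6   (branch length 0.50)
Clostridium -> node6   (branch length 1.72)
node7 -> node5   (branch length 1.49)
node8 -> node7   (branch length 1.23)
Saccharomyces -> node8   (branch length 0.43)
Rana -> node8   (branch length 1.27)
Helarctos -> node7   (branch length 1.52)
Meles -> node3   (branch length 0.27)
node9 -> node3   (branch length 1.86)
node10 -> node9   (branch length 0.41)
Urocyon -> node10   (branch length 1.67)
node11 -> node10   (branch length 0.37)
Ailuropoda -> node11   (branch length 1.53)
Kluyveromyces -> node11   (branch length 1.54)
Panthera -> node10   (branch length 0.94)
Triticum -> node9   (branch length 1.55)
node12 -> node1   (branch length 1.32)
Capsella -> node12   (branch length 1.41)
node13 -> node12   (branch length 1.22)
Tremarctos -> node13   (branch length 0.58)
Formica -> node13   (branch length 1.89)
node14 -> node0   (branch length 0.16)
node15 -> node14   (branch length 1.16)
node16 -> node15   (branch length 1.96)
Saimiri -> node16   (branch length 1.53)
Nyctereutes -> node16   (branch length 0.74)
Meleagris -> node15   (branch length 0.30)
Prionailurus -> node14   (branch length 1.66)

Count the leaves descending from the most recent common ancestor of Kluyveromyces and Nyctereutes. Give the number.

The MRCA of Kluyveromyces and Nyctereutes is the root, so the clade is the entire tree.
That clade contains 20 terminal taxa: Abies, Ailuropoda, Capsella, Clostridium, Formica, Helarctos, Kluyveromyces, Meleagris, Meles, Mustela, Nyctereutes, Pan, Panthera, Prionailurus, Rana, Saccharomyces, Saimiri, Tremarctos, Triticum, Urocyon.

20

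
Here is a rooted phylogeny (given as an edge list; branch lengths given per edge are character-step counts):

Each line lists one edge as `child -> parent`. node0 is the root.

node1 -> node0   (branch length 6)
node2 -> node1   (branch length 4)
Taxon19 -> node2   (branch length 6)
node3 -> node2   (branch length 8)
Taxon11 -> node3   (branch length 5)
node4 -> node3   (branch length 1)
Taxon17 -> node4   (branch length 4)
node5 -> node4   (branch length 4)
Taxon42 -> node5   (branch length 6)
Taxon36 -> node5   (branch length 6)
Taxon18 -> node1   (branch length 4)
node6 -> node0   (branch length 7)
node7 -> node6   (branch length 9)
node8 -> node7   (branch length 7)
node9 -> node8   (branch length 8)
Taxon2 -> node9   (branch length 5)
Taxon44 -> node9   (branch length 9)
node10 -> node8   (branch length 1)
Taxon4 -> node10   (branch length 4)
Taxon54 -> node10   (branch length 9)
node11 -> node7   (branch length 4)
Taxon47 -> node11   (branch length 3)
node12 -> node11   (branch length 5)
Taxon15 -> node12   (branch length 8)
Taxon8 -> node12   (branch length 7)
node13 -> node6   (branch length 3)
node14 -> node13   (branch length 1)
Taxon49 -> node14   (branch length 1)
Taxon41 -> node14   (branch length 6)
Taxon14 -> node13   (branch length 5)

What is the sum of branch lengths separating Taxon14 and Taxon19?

31

The path runs Taxon14 → … → MRCA → … → Taxon19; the MRCA is the root of the tree.
Branch lengths along that path: 5 + 3 + 7 + 6 + 4 + 6 = 31.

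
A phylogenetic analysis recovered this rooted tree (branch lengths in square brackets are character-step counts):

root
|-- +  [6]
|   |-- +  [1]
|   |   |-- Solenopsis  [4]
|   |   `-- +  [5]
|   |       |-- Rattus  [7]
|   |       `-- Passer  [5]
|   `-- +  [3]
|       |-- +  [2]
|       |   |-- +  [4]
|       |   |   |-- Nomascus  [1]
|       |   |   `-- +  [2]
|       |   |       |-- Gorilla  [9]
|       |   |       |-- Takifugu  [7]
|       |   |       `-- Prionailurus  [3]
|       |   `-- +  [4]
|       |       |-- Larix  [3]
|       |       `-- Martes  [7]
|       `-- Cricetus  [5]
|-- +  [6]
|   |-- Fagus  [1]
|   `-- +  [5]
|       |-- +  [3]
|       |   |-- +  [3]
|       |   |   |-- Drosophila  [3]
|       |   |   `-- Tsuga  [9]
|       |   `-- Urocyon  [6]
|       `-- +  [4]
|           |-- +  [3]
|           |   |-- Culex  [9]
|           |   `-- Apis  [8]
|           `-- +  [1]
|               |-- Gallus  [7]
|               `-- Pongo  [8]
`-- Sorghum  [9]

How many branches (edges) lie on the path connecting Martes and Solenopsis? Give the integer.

The MRCA of Martes and Solenopsis is the node subtending ((Solenopsis,(Rattus,Passer)),(((Nomascus,(Gorilla,Takifugu,Prionailurus)),(Larix,Martes)),Cricetus)).
From Martes up to that node: 4 branches. From Solenopsis up to the same node: 2 branches. Total: 4 + 2 = 6.

6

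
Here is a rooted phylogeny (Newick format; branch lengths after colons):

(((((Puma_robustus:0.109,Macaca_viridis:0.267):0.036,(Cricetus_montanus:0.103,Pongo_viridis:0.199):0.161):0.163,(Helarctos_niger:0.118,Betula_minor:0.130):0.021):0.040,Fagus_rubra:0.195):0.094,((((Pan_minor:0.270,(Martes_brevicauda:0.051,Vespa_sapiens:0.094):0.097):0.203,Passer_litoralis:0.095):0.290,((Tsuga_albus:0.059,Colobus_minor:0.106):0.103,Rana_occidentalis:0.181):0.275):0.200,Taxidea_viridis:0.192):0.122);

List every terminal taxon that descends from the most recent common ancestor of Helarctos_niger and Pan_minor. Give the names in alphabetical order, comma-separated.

Betula_minor, Colobus_minor, Cricetus_montanus, Fagus_rubra, Helarctos_niger, Macaca_viridis, Martes_brevicauda, Pan_minor, Passer_litoralis, Pongo_viridis, Puma_robustus, Rana_occidentalis, Taxidea_viridis, Tsuga_albus, Vespa_sapiens

Tracing Helarctos_niger: it sits inside (Helarctos_niger,Betula_minor).
Tracing Pan_minor: it sits inside (Pan_minor,(Martes_brevicauda,Vespa_sapiens)).
The smallest clade enclosing both is the whole tree (their MRCA is the root), so the answer is all 15 tips in alphabetical order.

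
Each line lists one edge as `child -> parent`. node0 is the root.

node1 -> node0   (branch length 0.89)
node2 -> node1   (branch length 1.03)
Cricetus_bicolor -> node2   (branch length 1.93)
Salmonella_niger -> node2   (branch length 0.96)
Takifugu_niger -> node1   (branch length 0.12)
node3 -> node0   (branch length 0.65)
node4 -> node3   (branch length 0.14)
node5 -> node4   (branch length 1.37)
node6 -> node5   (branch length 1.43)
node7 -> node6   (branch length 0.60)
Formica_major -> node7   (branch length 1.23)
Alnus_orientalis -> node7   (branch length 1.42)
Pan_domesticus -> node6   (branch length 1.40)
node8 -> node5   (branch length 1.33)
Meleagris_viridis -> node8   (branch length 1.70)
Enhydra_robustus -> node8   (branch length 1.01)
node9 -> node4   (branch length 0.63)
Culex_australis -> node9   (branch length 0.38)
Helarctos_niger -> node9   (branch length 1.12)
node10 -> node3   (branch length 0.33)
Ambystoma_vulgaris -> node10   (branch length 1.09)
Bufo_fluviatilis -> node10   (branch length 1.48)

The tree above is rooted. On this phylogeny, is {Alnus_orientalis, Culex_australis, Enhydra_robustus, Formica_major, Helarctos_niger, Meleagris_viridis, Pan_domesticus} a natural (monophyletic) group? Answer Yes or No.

Yes

The most recent common ancestor of these taxa subtends ((((Formica_major,Alnus_orientalis),Pan_domesticus),(Meleagris_viridis,Enhydra_robustus)),(Culex_australis,Helarctos_niger)).
That clade has exactly 7 tips — every listed taxon and nothing else — so the group is monophyletic.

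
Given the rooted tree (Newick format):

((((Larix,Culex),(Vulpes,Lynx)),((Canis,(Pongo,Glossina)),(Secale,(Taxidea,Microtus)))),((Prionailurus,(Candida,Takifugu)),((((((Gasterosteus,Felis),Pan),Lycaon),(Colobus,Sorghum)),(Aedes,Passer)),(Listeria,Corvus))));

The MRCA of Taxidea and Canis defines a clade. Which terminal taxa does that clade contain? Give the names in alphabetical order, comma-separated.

Canis, Glossina, Microtus, Pongo, Secale, Taxidea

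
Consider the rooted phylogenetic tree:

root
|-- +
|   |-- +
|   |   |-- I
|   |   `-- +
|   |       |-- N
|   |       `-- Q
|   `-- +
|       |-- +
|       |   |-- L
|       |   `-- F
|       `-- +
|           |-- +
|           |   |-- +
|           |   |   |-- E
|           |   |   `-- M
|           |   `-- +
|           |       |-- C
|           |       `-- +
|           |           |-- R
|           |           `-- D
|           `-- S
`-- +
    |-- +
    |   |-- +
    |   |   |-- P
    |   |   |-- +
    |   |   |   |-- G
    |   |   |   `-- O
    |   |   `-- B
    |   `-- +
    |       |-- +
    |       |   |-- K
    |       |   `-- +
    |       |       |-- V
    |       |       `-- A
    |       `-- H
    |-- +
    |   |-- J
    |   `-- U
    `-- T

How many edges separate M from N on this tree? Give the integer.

8

The MRCA of M and N is the node subtending ((I,(N,Q)),((L,F),(((E,M),(C,(R,D))),S))).
From M up to that node: 5 branches. From N up to the same node: 3 branches. Total: 5 + 3 = 8.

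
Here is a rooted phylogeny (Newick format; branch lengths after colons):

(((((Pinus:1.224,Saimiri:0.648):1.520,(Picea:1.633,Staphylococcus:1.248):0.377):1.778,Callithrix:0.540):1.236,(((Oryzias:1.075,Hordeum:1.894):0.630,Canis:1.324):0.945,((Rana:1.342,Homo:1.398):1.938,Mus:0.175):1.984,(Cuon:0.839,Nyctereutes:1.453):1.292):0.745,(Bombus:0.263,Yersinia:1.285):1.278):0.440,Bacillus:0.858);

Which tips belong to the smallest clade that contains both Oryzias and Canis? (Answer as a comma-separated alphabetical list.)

Tracing Oryzias: it sits inside (Oryzias,Hordeum).
Tracing Canis: it sits inside ((Oryzias,Hordeum),Canis).
The smallest clade enclosing both is ((Oryzias,Hordeum),Canis); the answer is its 3 terminal taxa in alphabetical order.

Canis, Hordeum, Oryzias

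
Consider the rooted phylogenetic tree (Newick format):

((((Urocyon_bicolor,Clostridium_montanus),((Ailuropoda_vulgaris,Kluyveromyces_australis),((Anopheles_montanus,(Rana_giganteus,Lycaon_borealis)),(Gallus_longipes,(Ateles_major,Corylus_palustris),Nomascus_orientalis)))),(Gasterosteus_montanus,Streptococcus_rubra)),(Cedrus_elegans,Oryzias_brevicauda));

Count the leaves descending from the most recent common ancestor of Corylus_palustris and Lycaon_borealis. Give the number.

7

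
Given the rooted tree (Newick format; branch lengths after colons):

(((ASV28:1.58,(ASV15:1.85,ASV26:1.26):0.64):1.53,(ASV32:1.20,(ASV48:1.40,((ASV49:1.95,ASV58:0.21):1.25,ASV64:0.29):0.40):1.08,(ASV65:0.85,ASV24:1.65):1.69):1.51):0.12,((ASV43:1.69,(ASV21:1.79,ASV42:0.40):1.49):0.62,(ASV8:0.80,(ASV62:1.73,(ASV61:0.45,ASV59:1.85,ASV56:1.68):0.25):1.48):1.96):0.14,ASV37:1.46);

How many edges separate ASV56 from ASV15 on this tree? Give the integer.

9

The MRCA of ASV56 and ASV15 is the root of the tree.
From ASV56 up to that node: 5 branches. From ASV15 up to the same node: 4 branches. Total: 5 + 4 = 9.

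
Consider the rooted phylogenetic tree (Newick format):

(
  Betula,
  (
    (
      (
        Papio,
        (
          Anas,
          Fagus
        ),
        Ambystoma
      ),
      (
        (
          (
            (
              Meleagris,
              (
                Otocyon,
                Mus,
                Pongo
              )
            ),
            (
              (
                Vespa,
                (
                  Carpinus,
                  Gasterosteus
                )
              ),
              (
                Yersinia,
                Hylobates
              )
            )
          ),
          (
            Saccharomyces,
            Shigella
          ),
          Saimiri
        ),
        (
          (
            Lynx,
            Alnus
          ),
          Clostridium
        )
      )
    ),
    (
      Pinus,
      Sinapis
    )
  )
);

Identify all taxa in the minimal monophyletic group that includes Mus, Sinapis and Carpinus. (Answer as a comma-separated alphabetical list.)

Tracing Mus: it sits inside (Otocyon,Mus,Pongo).
Tracing Sinapis: it sits inside (Pinus,Sinapis).
Tracing Carpinus: it sits inside (Carpinus,Gasterosteus).
The smallest clade enclosing all 3 is (((Papio,(Anas,Fagus),Ambystoma),((((Meleagris,(Otocyon,Mus,Pongo)),((Vespa,(Carpinus,Gasterosteus)),(Yersinia,Hylobates))),(Saccharomyces,Shigella),Saimiri),((Lynx,Alnus),Clostridium))),(Pinus,Sinapis)); the answer is its 21 terminal taxa in alphabetical order.

Alnus, Ambystoma, Anas, Carpinus, Clostridium, Fagus, Gasterosteus, Hylobates, Lynx, Meleagris, Mus, Otocyon, Papio, Pinus, Pongo, Saccharomyces, Saimiri, Shigella, Sinapis, Vespa, Yersinia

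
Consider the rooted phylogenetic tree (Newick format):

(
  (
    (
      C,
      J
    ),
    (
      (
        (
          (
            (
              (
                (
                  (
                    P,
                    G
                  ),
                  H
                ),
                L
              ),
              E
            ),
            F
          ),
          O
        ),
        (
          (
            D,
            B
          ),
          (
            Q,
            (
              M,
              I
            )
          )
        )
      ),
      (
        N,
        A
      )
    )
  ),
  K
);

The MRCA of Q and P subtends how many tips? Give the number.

The MRCA of Q and P is the node subtending (((((((P,G),H),L),E),F),O),((D,B),(Q,(M,I)))).
That clade contains 12 terminal taxa: B, D, E, F, G, H, I, L, M, O, P, Q.

12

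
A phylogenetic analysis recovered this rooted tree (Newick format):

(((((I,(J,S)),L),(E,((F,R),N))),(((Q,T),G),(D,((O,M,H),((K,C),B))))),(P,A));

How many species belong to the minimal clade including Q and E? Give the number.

The MRCA of Q and E is the node subtending ((((I,(J,S)),L),(E,((F,R),N))),(((Q,T),G),(D,((O,M,H),((K,C),B))))).
That clade contains 18 terminal taxa: B, C, D, E, F, G, H, I, J, K, L, M, N, O, Q, R, S, T.

18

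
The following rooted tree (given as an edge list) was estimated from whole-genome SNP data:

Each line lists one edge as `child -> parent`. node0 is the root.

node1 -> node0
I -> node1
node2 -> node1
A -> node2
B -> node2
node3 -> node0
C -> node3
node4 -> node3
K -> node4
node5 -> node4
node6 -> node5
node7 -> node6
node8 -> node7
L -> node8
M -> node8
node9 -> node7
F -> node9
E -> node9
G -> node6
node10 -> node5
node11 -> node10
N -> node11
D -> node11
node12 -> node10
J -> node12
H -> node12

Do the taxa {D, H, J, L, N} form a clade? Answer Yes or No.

No

The MRCA of the listed taxa subtends ((((L,M),(F,E)),G),((N,D),(J,H))).
That clade also contains E, F, G, M, which are not in the proposed group, so the group is not monophyletic.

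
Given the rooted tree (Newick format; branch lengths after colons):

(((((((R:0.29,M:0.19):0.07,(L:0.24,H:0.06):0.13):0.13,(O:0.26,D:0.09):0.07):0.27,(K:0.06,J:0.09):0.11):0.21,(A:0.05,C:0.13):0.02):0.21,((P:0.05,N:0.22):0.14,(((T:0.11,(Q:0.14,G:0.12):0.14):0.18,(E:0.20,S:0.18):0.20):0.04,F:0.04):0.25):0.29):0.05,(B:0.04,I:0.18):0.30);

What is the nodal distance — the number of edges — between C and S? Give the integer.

The MRCA of C and S is the node subtending ((((((R,M),(L,H)),(O,D)),(K,J)),(A,C)),((P,N),(((T,(Q,G)),(E,S)),F))).
From C up to that node: 3 branches. From S up to the same node: 5 branches. Total: 3 + 5 = 8.

8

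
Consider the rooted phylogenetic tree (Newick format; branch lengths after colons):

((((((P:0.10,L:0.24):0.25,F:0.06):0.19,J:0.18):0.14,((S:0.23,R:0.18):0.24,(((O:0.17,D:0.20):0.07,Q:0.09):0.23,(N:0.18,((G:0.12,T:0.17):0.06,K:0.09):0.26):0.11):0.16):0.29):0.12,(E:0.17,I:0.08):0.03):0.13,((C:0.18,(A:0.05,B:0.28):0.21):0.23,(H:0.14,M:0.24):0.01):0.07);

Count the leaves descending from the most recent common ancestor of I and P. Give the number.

The MRCA of I and P is the node subtending (((((P,L),F),J),((S,R),(((O,D),Q),(N,((G,T),K))))),(E,I)).
That clade contains 15 terminal taxa: D, E, F, G, I, J, K, L, N, O, P, Q, R, S, T.

15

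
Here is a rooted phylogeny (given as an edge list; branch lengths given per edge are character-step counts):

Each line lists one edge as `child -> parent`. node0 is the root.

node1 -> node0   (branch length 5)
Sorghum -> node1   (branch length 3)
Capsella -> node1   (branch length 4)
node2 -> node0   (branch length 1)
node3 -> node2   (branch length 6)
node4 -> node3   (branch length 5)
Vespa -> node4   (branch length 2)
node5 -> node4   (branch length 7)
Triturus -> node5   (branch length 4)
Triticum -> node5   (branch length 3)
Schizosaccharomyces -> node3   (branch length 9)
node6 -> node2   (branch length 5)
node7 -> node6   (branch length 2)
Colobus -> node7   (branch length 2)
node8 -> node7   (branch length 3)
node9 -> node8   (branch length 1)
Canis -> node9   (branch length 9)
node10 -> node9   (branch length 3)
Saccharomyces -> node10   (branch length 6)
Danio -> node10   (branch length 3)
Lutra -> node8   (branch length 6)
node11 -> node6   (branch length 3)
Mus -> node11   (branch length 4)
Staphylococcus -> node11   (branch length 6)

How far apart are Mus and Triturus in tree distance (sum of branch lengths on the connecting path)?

34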